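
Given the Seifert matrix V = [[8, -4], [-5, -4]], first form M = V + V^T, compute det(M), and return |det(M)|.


Step 1: Form V + V^T where V = [[8, -4], [-5, -4]]
  V^T = [[8, -5], [-4, -4]]
  V + V^T = [[16, -9], [-9, -8]]
Step 2: det(V + V^T) = 16*(-8) - (-9)*(-9)
  = -128 - 81 = -209
Step 3: Knot determinant = |det(V + V^T)| = |-209| = 209

209


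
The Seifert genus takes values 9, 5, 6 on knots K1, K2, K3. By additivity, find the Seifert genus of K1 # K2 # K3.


The Seifert genus is additive under connected sum.
Seifert genus(K1 # K2 # K3) = (9) + (5) + (6)
= 20

20


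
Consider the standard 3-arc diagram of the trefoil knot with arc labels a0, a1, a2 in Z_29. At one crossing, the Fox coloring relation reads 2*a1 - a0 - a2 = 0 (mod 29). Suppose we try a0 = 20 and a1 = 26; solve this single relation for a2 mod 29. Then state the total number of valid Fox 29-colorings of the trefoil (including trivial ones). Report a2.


Step 1: Apply the given crossing relation 2*a1 - a0 - a2 = 0 (mod 29).
  a2 = 2*a1 - a0 mod 29
  a2 = 2*26 - 20 mod 29
  a2 = 52 - 20 mod 29
  a2 = 32 mod 29 = 3
Step 2: The trefoil has determinant 3.
  Number of Fox p-colorings (p prime) is p^2 if p = 3, else p.
  Since 29 does not divide 3, only trivial (constant) colorings exist.
  (So the trial a0 = 20, a1 = 26 with a0 != a1 does NOT extend to a valid coloring of the whole trefoil: the other two crossing relations require 3*(a1 - a0) = 0 (mod 29), which fails.)
  Total colorings = 29
Step 3: a2 = 3, total Fox 29-colorings = 29

3


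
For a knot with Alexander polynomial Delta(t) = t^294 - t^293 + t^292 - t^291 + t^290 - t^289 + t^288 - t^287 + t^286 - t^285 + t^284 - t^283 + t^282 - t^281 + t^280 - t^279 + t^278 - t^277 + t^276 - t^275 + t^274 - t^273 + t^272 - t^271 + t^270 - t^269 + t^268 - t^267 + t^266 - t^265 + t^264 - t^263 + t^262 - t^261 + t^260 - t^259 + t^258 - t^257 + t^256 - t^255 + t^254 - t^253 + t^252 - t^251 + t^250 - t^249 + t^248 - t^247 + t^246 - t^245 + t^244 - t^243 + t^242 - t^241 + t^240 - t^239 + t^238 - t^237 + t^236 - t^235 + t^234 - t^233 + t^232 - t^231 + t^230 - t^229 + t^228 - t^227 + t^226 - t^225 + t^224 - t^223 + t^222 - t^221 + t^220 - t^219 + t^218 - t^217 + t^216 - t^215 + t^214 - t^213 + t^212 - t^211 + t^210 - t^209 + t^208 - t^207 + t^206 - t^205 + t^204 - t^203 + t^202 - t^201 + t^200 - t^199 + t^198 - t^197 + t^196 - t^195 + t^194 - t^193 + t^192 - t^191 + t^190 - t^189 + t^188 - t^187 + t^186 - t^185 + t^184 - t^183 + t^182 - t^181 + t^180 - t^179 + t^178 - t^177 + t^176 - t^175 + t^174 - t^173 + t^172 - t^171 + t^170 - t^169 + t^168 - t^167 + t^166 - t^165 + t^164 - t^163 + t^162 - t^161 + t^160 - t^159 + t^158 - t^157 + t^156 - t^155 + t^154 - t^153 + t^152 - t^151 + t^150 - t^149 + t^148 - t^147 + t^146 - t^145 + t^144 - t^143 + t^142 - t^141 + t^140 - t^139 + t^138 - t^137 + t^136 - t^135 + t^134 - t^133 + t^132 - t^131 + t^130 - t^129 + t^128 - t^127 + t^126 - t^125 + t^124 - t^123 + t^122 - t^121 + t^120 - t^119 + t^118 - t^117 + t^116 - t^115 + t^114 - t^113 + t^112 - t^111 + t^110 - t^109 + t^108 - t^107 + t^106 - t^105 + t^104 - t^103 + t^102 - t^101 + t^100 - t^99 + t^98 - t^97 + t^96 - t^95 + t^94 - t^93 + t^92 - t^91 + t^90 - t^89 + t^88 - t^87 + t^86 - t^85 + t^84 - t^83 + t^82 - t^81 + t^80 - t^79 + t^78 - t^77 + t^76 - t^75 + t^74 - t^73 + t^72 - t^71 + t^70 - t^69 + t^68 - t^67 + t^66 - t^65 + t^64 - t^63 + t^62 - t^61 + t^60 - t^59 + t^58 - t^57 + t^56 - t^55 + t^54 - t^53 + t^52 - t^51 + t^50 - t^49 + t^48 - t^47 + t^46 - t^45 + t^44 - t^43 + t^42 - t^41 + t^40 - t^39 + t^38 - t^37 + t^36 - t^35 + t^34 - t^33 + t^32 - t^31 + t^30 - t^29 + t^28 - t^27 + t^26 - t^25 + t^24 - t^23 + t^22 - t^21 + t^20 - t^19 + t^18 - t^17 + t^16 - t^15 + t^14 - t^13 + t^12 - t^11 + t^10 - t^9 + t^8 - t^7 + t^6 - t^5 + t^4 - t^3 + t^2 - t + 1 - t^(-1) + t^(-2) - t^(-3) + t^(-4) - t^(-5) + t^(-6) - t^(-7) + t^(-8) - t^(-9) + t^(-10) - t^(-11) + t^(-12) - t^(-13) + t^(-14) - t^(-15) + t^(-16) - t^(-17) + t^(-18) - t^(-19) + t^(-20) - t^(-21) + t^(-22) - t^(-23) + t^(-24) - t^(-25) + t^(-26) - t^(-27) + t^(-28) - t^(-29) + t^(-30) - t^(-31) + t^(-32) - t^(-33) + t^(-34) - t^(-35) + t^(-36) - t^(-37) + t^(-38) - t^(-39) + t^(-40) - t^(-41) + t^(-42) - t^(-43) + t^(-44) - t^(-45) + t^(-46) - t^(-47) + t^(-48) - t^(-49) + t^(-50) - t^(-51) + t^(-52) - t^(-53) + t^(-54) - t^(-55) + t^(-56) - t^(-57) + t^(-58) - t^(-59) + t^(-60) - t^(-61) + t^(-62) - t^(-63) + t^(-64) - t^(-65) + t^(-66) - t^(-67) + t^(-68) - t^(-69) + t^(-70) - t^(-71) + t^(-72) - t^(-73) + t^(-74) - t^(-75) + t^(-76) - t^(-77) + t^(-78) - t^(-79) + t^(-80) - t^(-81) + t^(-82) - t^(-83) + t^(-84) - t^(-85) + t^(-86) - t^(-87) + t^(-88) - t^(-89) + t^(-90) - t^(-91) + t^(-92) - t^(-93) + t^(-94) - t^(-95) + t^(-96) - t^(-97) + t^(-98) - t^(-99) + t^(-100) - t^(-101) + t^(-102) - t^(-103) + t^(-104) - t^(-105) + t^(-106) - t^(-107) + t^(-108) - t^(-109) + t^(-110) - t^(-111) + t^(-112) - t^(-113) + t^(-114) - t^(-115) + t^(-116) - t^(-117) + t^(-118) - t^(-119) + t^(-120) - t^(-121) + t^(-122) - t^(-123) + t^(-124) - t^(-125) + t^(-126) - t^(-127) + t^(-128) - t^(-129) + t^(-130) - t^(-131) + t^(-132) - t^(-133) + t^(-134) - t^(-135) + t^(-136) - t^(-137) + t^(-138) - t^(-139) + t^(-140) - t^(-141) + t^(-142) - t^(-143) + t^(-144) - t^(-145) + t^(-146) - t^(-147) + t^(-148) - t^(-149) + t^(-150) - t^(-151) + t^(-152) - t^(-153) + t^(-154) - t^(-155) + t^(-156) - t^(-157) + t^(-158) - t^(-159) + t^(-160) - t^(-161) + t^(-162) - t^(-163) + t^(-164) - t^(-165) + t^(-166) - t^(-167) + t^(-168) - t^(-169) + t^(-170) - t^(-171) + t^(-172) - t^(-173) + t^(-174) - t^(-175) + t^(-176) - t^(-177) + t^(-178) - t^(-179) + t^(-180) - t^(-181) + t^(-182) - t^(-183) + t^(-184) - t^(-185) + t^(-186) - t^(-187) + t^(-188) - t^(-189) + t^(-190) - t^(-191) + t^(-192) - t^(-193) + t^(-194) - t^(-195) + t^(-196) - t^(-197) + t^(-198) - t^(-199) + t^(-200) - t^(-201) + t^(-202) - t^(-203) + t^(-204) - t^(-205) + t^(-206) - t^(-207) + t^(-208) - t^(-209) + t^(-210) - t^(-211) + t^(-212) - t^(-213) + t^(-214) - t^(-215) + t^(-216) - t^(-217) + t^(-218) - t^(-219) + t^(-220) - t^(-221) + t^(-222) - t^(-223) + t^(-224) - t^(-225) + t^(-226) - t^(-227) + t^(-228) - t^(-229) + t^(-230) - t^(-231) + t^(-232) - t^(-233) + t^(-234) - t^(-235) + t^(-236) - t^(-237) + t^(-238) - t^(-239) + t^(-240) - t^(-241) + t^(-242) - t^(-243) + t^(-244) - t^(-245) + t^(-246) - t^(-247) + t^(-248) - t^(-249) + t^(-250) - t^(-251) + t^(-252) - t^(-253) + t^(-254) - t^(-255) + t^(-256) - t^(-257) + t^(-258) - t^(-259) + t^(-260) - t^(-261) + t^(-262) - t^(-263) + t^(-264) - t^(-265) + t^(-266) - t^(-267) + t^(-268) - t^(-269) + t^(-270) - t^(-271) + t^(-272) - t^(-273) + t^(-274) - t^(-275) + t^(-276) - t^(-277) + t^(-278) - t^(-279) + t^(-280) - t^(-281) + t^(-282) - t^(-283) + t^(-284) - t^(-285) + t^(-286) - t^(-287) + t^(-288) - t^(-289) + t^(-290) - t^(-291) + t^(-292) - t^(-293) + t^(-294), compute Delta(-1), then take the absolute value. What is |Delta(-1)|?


Step 1: The polynomial has 589 terms with alternating signs, exponents from 294 down to -294.
Step 2: Substitute t = -1. The i-th term has coefficient (-1)^i and exponent (m-i),
  so its value is (-1)^i * (-1)^(m-i) = (-1)^m = 1 for every i.
Step 3: All 589 terms equal 1, so Delta(-1) = 589 * (1) = 589
Step 4: |Delta(-1)| = 589

589


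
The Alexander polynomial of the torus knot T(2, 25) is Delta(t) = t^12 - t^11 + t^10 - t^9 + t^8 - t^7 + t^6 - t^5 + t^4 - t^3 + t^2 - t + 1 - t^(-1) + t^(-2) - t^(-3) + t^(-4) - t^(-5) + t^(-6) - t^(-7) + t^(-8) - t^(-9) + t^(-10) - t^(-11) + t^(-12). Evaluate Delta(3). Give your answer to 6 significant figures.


Substituting t = 3 into Delta(t) = t^12 - t^11 + t^10 - t^9 + t^8 - t^7 + t^6 - t^5 + t^4 - t^3 + t^2 - t + 1 - t^(-1) + t^(-2) - t^(-3) + t^(-4) - t^(-5) + t^(-6) - t^(-7) + t^(-8) - t^(-9) + t^(-10) - t^(-11) + t^(-12):
Term values: (531441) + (-177147) + (59049) + (-19683) + (6561) + (-2187) + (729) + (-243) + (81) + (-27) + (9) + (-3) + (1) + (-0.333333) + (0.111111) + (-0.037037) + (0.0123457) + (-0.00411523) + (0.00137174) + (-0.000457247) + (0.000152416) + (-5.08053e-05) + (1.69351e-05) + (-5.64503e-06) + (1.88168e-06)
Sum = 398580.75
Rounded to 6 significant figures: 398581

398581


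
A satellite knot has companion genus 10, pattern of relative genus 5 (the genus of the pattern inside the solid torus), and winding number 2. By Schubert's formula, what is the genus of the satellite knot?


Schubert: g(satellite) = g_rel(pattern) + |winding| * g(companion),
where g_rel(pattern) is the genus of the pattern relative to the solid torus.
= 5 + 2 * 10
= 5 + 20 = 25

25


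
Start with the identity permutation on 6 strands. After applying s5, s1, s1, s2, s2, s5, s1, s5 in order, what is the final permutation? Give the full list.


Starting with identity [1, 2, 3, 4, 5, 6].
Apply generators in sequence:
  After s5: [1, 2, 3, 4, 6, 5]
  After s1: [2, 1, 3, 4, 6, 5]
  After s1: [1, 2, 3, 4, 6, 5]
  After s2: [1, 3, 2, 4, 6, 5]
  After s2: [1, 2, 3, 4, 6, 5]
  After s5: [1, 2, 3, 4, 5, 6]
  After s1: [2, 1, 3, 4, 5, 6]
  After s5: [2, 1, 3, 4, 6, 5]
Final permutation: [2, 1, 3, 4, 6, 5]

[2, 1, 3, 4, 6, 5]


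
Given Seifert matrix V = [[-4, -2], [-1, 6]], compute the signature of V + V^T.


Step 1: V + V^T = [[-8, -3], [-3, 12]]
Step 2: trace = 4, det = -105
Step 3: Discriminant = 4^2 - 4*(-105) = 436
Step 4: Eigenvalues: 12.4403, -8.44031
Step 5: Signature = (# positive eigenvalues) - (# negative eigenvalues) = 0

0


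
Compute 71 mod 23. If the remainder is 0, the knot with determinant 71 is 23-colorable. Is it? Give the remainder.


Step 1: A knot is p-colorable if and only if p divides its determinant.
Step 2: Compute 71 mod 23.
71 = 3 * 23 + 2
Step 3: 71 mod 23 = 2
Step 4: The knot is 23-colorable: no

2


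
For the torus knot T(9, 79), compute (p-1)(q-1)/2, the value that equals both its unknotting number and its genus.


For a torus knot T(p,q), both the unknotting number and genus equal (p-1)(q-1)/2.
= (9-1)(79-1)/2
= 8*78/2
= 624/2 = 312

312


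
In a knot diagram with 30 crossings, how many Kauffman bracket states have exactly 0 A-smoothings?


We choose which 0 of 30 crossings get A-smoothings.
C(30, 0) = 30! / (0! * 30!)
= 1

1


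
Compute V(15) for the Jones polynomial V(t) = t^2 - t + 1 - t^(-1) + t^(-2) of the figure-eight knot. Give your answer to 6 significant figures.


Substituting t = 15 into V(t) = t^2 - t + 1 - t^(-1) + t^(-2):
  (+)t^(2) = 225
  (-)t^(1) = -15
  (+)t^(0) = 1
  (-)t^(-1) = -0.0666667
  (+)t^(-2) = 0.00444444
Sum = (225) + (-15) + (1) + (-0.0666667) + (0.00444444)
= 210.9377778
Rounded to 6 significant figures: 210.938

210.938


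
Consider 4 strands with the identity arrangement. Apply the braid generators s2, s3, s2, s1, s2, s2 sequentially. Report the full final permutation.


Starting with identity [1, 2, 3, 4].
Apply generators in sequence:
  After s2: [1, 3, 2, 4]
  After s3: [1, 3, 4, 2]
  After s2: [1, 4, 3, 2]
  After s1: [4, 1, 3, 2]
  After s2: [4, 3, 1, 2]
  After s2: [4, 1, 3, 2]
Final permutation: [4, 1, 3, 2]

[4, 1, 3, 2]


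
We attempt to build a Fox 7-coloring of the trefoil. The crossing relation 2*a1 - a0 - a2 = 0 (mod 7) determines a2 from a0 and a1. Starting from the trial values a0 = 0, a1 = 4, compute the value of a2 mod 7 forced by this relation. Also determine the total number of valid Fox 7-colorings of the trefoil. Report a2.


Step 1: Apply the given crossing relation 2*a1 - a0 - a2 = 0 (mod 7).
  a2 = 2*a1 - a0 mod 7
  a2 = 2*4 - 0 mod 7
  a2 = 8 - 0 mod 7
  a2 = 8 mod 7 = 1
Step 2: The trefoil has determinant 3.
  Number of Fox p-colorings (p prime) is p^2 if p = 3, else p.
  Since 7 does not divide 3, only trivial (constant) colorings exist.
  (So the trial a0 = 0, a1 = 4 with a0 != a1 does NOT extend to a valid coloring of the whole trefoil: the other two crossing relations require 3*(a1 - a0) = 0 (mod 7), which fails.)
  Total colorings = 7
Step 3: a2 = 1, total Fox 7-colorings = 7

1


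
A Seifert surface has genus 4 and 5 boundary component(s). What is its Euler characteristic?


chi = 2 - 2g - b
= 2 - 2*4 - 5
= 2 - 8 - 5 = -11

-11


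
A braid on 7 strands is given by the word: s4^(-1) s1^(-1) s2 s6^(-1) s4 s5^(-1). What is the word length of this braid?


The word length counts the number of generators (including inverses).
Listing each generator: s4^(-1), s1^(-1), s2, s6^(-1), s4, s5^(-1)
There are 6 generators in this braid word.

6


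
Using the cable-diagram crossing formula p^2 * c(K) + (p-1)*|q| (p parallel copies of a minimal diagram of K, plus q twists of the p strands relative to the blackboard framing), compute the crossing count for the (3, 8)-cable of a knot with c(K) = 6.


Step 1: Each of the c(K) crossings of the companion diagram becomes p*p = p^2 crossings among the p parallel strands, and each of the |q| twists s_1 s_2 ... s_(p-1) adds (p-1) crossings.
  Crossings = p^2 * c(K) + (p-1)*|q|
Step 2: = 3^2 * 6 + (3-1)*8
Step 3: = 9*6 + 2*8
Step 4: = 54 + 16 = 70

70


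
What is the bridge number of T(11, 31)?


The bridge number of T(p,q) is min(p,q).
min(11, 31) = 11

11


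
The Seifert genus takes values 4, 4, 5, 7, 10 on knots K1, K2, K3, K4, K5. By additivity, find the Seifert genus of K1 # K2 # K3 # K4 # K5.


The Seifert genus is additive under connected sum.
Seifert genus(K1 # K2 # K3 # K4 # K5) = (4) + (4) + (5) + (7) + (10)
= 30

30


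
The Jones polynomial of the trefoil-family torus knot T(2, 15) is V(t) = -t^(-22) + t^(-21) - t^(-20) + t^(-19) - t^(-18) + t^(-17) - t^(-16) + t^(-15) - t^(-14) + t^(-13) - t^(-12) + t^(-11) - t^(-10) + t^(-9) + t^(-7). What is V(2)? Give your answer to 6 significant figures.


Substituting t = 2 into V(t) = -t^(-22) + t^(-21) - t^(-20) + t^(-19) - t^(-18) + t^(-17) - t^(-16) + t^(-15) - t^(-14) + t^(-13) - t^(-12) + t^(-11) - t^(-10) + t^(-9) + t^(-7):
  (-)t^(-22) = -2.38419e-07
  (+)t^(-21) = 4.76837e-07
  (-)t^(-20) = -9.53674e-07
  (+)t^(-19) = 1.90735e-06
  (-)t^(-18) = -3.8147e-06
  (+)t^(-17) = 7.62939e-06
  (-)t^(-16) = -1.52588e-05
  (+)t^(-15) = 3.05176e-05
  (-)t^(-14) = -6.10352e-05
  (+)t^(-13) = 0.00012207
  (-)t^(-12) = -0.000244141
  (+)t^(-11) = 0.000488281
  (-)t^(-10) = -0.000976562
  (+)t^(-9) = 0.00195312
  (+)t^(-7) = 0.0078125
Sum = (-2.38419e-07) + (4.76837e-07) + (-9.53674e-07) + (1.90735e-06) + (-3.8147e-06) + (7.62939e-06) + (-1.52588e-05) + (3.05176e-05) + (-6.10352e-05) + (0.00012207) + (-0.000244141) + (0.000488281) + (-0.000976562) + (0.00195312) + (0.0078125)
= 0.00911450386
Rounded to 6 significant figures: 0.0091145

0.0091145


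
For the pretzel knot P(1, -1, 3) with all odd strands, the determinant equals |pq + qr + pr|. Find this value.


Step 1: Compute pq + qr + pr.
pq = 1*(-1) = -1
qr = (-1)*3 = -3
pr = 1*3 = 3
pq + qr + pr = -1 + (-3) + 3 = -1
Step 2: Take absolute value.
det(P(1,-1,3)) = |-1| = 1

1


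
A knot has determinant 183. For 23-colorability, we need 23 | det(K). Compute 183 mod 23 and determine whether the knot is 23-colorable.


Step 1: A knot is p-colorable if and only if p divides its determinant.
Step 2: Compute 183 mod 23.
183 = 7 * 23 + 22
Step 3: 183 mod 23 = 22
Step 4: The knot is 23-colorable: no

22


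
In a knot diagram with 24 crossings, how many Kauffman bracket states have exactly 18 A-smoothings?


We choose which 18 of 24 crossings get A-smoothings.
C(24, 18) = 24! / (18! * 6!)
= 134596

134596


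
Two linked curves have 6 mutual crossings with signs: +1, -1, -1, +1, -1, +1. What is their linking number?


Step 1: Count positive crossings: 3
Step 2: Count negative crossings: 3
Step 3: Sum of signs = 3 - 3 = 0
Step 4: Linking number = sum/2 = 0/2 = 0

0


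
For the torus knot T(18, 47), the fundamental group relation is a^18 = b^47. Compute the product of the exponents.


The relation is a^18 = b^47.
Product of exponents = 18 * 47
= 846

846


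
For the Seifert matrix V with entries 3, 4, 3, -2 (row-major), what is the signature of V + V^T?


Step 1: V + V^T = [[6, 7], [7, -4]]
Step 2: trace = 2, det = -73
Step 3: Discriminant = 2^2 - 4*(-73) = 296
Step 4: Eigenvalues: 9.60233, -7.60233
Step 5: Signature = (# positive eigenvalues) - (# negative eigenvalues) = 0

0


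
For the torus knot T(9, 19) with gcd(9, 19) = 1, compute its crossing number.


For a torus knot T(p, q) with gcd(p,q)=1,
the crossing number is min(p*(q-1), q*(p-1)).
p*(q-1) = 9*18 = 162
q*(p-1) = 19*8 = 152
min(162, 152) = 152

152


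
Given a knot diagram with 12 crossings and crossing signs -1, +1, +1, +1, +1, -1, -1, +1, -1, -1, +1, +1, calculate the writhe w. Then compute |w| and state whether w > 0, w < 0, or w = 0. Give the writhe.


Step 1: Count positive crossings (+1).
Positive crossings: 7
Step 2: Count negative crossings (-1).
Negative crossings: 5
Step 3: Writhe = (positive) - (negative)
w = 7 - 5 = 2
Step 4: |w| = 2, and w is positive

2


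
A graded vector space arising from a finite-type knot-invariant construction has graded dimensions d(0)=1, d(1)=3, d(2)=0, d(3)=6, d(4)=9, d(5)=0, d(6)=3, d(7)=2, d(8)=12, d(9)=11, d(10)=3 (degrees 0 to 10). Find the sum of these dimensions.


Total dimension = d(0) + d(1) + ... + d(10)
= 1 + 3 + 0 + 6 + 9 + 0 + 3 + 2 + 12 + 11 + 3
= 50

50


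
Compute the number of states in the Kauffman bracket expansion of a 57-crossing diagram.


Each crossing contributes 2 choices (A-smoothing or B-smoothing).
Total states = 2^57 = 144115188075855872

144115188075855872


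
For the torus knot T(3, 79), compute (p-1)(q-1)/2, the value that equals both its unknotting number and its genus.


For a torus knot T(p,q), both the unknotting number and genus equal (p-1)(q-1)/2.
= (3-1)(79-1)/2
= 2*78/2
= 156/2 = 78

78


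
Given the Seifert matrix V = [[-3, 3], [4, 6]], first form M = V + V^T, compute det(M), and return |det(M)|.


Step 1: Form V + V^T where V = [[-3, 3], [4, 6]]
  V^T = [[-3, 4], [3, 6]]
  V + V^T = [[-6, 7], [7, 12]]
Step 2: det(V + V^T) = (-6)*12 - 7*7
  = -72 - 49 = -121
Step 3: Knot determinant = |det(V + V^T)| = |-121| = 121

121


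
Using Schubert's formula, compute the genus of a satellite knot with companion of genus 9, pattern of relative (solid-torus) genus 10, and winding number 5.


Schubert: g(satellite) = g_rel(pattern) + |winding| * g(companion),
where g_rel(pattern) is the genus of the pattern relative to the solid torus.
= 10 + 5 * 9
= 10 + 45 = 55

55


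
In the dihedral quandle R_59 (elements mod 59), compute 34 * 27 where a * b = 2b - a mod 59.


34 * 27 = 2*27 - 34 mod 59
= 54 - 34 mod 59
= 20 mod 59 = 20

20


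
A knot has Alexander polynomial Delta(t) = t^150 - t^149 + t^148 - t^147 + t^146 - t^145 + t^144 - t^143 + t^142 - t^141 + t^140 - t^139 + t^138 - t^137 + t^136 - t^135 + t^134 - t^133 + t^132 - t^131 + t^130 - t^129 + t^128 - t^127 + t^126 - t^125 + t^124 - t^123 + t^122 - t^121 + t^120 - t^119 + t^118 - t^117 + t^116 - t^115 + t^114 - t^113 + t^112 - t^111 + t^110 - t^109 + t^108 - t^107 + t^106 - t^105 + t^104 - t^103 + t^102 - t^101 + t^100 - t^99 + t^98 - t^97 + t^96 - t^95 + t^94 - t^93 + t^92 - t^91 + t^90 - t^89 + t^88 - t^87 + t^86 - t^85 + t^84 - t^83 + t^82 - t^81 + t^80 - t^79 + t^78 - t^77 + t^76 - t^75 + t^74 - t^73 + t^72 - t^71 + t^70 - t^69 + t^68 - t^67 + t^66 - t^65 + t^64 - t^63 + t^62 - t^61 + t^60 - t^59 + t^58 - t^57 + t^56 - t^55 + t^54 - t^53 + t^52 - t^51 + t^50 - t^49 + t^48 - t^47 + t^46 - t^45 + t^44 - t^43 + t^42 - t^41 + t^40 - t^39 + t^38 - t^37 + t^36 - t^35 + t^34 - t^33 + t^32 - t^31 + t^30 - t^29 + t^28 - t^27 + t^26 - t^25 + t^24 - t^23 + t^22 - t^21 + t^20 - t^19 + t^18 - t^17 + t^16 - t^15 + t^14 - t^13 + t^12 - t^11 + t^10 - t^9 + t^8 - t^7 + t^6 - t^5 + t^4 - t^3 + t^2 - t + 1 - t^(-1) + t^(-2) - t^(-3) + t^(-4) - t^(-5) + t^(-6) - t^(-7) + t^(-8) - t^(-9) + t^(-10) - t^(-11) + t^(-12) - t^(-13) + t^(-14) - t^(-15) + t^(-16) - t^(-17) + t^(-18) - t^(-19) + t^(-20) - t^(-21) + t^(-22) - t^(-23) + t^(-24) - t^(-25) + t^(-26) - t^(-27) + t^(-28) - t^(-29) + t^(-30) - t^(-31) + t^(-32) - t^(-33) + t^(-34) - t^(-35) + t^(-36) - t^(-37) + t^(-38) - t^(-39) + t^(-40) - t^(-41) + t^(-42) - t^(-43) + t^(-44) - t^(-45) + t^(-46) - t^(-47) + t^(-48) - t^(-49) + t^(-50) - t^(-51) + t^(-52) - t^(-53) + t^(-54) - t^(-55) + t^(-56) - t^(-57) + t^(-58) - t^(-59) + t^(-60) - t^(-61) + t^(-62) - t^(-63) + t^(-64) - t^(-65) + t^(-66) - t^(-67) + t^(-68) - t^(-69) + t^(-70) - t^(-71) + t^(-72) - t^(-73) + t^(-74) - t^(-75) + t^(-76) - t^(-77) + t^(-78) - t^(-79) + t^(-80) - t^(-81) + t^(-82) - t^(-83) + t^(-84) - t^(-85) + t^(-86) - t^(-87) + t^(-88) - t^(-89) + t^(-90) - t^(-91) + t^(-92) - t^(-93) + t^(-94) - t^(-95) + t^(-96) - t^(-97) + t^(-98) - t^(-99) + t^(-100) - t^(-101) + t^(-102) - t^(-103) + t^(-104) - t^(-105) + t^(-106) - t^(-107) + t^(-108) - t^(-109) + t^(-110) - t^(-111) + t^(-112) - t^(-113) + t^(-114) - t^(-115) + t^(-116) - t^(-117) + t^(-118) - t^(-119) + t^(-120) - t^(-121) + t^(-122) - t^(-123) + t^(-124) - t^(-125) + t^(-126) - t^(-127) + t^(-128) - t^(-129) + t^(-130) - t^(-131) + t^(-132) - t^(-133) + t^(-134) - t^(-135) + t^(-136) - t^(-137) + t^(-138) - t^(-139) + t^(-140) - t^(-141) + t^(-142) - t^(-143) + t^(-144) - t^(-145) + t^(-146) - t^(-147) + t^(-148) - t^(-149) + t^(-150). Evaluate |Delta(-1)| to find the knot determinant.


Step 1: The polynomial has 301 terms with alternating signs, exponents from 150 down to -150.
Step 2: Substitute t = -1. The i-th term has coefficient (-1)^i and exponent (m-i),
  so its value is (-1)^i * (-1)^(m-i) = (-1)^m = 1 for every i.
Step 3: All 301 terms equal 1, so Delta(-1) = 301 * (1) = 301
Step 4: |Delta(-1)| = 301

301


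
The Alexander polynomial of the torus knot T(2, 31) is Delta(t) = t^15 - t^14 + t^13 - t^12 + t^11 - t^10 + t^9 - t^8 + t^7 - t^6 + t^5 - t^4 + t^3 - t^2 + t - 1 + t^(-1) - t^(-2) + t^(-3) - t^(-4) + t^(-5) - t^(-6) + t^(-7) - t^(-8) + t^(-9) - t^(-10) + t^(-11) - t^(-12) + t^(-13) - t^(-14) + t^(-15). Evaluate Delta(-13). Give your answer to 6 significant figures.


Substituting t = -13 into Delta(t) = t^15 - t^14 + t^13 - t^12 + t^11 - t^10 + t^9 - t^8 + t^7 - t^6 + t^5 - t^4 + t^3 - t^2 + t - 1 + t^(-1) - t^(-2) + t^(-3) - t^(-4) + t^(-5) - t^(-6) + t^(-7) - t^(-8) + t^(-9) - t^(-10) + t^(-11) - t^(-12) + t^(-13) - t^(-14) + t^(-15):
Term values: (-51185893014090760) + (-3937376385699289) + (-302875106592253) + (-23298085122481) + (-1792160394037) + (-137858491849) + (-10604499373) + (-815730721) + (-62748517) + (-4826809) + (-371293) + (-28561) + (-2197) + (-169) + (-13) + (-1) + (-0.0769231) + (-0.00591716) + (-0.000455166) + (-3.50128e-05) + (-2.69329e-06) + (-2.07176e-07) + (-1.59366e-08) + (-1.22589e-09) + (-9.42996e-11) + (-7.25382e-12) + (-5.57986e-13) + (-4.2922e-14) + (-3.30169e-15) + (-2.53976e-16) + (-1.95366e-17)
Sum = -5.54513841e+16
Rounded to 6 significant figures: -5.54514e+16

-5.54514e+16


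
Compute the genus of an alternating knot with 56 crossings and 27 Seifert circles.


For alternating knots, g = (c - s + 1)/2.
= (56 - 27 + 1)/2
= 30/2 = 15

15


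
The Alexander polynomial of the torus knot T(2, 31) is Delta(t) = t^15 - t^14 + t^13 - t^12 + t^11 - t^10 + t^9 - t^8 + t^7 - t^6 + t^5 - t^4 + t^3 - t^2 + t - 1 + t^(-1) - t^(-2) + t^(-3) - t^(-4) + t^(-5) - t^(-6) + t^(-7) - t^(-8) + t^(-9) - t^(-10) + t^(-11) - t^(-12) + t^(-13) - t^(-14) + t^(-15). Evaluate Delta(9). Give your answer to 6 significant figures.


Substituting t = 9 into Delta(t) = t^15 - t^14 + t^13 - t^12 + t^11 - t^10 + t^9 - t^8 + t^7 - t^6 + t^5 - t^4 + t^3 - t^2 + t - 1 + t^(-1) - t^(-2) + t^(-3) - t^(-4) + t^(-5) - t^(-6) + t^(-7) - t^(-8) + t^(-9) - t^(-10) + t^(-11) - t^(-12) + t^(-13) - t^(-14) + t^(-15):
Term values: (205891132094649) + (-22876792454961) + (2541865828329) + (-282429536481) + (31381059609) + (-3486784401) + (387420489) + (-43046721) + (4782969) + (-531441) + (59049) + (-6561) + (729) + (-81) + (9) + (-1) + (0.111111) + (-0.0123457) + (0.00137174) + (-0.000152416) + (1.69351e-05) + (-1.88168e-06) + (2.09075e-07) + (-2.32306e-08) + (2.58117e-09) + (-2.86797e-10) + (3.18664e-11) + (-3.54071e-12) + (3.93412e-13) + (-4.37124e-14) + (4.85694e-15)
Sum = 1.853020189e+14
Rounded to 6 significant figures: 1.85302e+14

1.85302e+14


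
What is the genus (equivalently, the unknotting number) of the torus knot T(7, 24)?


For a torus knot T(p,q), both the unknotting number and genus equal (p-1)(q-1)/2.
= (7-1)(24-1)/2
= 6*23/2
= 138/2 = 69

69


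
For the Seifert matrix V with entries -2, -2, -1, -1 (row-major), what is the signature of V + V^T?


Step 1: V + V^T = [[-4, -3], [-3, -2]]
Step 2: trace = -6, det = -1
Step 3: Discriminant = (-6)^2 - 4*(-1) = 40
Step 4: Eigenvalues: 0.162278, -6.16228
Step 5: Signature = (# positive eigenvalues) - (# negative eigenvalues) = 0

0


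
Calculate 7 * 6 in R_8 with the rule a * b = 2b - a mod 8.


7 * 6 = 2*6 - 7 mod 8
= 12 - 7 mod 8
= 5 mod 8 = 5

5


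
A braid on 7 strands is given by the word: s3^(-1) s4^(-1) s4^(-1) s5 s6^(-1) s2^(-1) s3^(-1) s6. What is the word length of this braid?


The word length counts the number of generators (including inverses).
Listing each generator: s3^(-1), s4^(-1), s4^(-1), s5, s6^(-1), s2^(-1), s3^(-1), s6
There are 8 generators in this braid word.

8


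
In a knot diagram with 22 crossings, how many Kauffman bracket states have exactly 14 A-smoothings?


We choose which 14 of 22 crossings get A-smoothings.
C(22, 14) = 22! / (14! * 8!)
= 319770

319770


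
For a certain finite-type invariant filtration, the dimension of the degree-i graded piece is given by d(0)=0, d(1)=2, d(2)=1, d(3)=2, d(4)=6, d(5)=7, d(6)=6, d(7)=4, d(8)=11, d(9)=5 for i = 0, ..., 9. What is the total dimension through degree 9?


Total dimension = d(0) + d(1) + ... + d(9)
= 0 + 2 + 1 + 2 + 6 + 7 + 6 + 4 + 11 + 5
= 44

44


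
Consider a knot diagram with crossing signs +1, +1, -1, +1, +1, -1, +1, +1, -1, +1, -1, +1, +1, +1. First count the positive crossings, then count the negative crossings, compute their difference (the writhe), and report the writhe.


Step 1: Count positive crossings (+1).
Positive crossings: 10
Step 2: Count negative crossings (-1).
Negative crossings: 4
Step 3: Writhe = (positive) - (negative)
w = 10 - 4 = 6
Step 4: |w| = 6, and w is positive

6


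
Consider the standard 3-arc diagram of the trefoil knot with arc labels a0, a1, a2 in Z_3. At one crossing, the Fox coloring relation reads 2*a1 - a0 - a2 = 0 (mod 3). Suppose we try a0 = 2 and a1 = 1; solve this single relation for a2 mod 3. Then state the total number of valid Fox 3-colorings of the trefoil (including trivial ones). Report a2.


Step 1: Apply the given crossing relation 2*a1 - a0 - a2 = 0 (mod 3).
  a2 = 2*a1 - a0 mod 3
  a2 = 2*1 - 2 mod 3
  a2 = 2 - 2 mod 3
  a2 = 0 mod 3 = 0
Step 2: The trefoil has determinant 3.
  Number of Fox p-colorings (p prime) is p^2 if p = 3, else p.
  Since p = 3 divides det = 3, the trefoil is 3-colorable.
  (Indeed for p = 3 any choice of a0, a1 extends to a valid coloring; the trial (a0, a1, a2) = (2, 1, 0) satisfies all three crossing relations.)
  Total colorings = 3^2 = 9
Step 3: a2 = 0, total Fox 3-colorings = 9

0


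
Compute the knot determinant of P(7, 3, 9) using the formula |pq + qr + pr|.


Step 1: Compute pq + qr + pr.
pq = 7*3 = 21
qr = 3*9 = 27
pr = 7*9 = 63
pq + qr + pr = 21 + 27 + 63 = 111
Step 2: Take absolute value.
det(P(7,3,9)) = |111| = 111

111


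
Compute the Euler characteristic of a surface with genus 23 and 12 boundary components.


chi = 2 - 2g - b
= 2 - 2*23 - 12
= 2 - 46 - 12 = -56

-56


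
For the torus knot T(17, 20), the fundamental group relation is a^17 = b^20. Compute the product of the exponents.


The relation is a^17 = b^20.
Product of exponents = 17 * 20
= 340

340


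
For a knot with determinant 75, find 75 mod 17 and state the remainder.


Step 1: A knot is p-colorable if and only if p divides its determinant.
Step 2: Compute 75 mod 17.
75 = 4 * 17 + 7
Step 3: 75 mod 17 = 7
Step 4: The knot is 17-colorable: no

7


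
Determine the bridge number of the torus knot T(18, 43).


The bridge number of T(p,q) is min(p,q).
min(18, 43) = 18

18


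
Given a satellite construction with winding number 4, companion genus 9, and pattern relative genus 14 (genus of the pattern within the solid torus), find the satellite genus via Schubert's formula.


Schubert: g(satellite) = g_rel(pattern) + |winding| * g(companion),
where g_rel(pattern) is the genus of the pattern relative to the solid torus.
= 14 + 4 * 9
= 14 + 36 = 50

50


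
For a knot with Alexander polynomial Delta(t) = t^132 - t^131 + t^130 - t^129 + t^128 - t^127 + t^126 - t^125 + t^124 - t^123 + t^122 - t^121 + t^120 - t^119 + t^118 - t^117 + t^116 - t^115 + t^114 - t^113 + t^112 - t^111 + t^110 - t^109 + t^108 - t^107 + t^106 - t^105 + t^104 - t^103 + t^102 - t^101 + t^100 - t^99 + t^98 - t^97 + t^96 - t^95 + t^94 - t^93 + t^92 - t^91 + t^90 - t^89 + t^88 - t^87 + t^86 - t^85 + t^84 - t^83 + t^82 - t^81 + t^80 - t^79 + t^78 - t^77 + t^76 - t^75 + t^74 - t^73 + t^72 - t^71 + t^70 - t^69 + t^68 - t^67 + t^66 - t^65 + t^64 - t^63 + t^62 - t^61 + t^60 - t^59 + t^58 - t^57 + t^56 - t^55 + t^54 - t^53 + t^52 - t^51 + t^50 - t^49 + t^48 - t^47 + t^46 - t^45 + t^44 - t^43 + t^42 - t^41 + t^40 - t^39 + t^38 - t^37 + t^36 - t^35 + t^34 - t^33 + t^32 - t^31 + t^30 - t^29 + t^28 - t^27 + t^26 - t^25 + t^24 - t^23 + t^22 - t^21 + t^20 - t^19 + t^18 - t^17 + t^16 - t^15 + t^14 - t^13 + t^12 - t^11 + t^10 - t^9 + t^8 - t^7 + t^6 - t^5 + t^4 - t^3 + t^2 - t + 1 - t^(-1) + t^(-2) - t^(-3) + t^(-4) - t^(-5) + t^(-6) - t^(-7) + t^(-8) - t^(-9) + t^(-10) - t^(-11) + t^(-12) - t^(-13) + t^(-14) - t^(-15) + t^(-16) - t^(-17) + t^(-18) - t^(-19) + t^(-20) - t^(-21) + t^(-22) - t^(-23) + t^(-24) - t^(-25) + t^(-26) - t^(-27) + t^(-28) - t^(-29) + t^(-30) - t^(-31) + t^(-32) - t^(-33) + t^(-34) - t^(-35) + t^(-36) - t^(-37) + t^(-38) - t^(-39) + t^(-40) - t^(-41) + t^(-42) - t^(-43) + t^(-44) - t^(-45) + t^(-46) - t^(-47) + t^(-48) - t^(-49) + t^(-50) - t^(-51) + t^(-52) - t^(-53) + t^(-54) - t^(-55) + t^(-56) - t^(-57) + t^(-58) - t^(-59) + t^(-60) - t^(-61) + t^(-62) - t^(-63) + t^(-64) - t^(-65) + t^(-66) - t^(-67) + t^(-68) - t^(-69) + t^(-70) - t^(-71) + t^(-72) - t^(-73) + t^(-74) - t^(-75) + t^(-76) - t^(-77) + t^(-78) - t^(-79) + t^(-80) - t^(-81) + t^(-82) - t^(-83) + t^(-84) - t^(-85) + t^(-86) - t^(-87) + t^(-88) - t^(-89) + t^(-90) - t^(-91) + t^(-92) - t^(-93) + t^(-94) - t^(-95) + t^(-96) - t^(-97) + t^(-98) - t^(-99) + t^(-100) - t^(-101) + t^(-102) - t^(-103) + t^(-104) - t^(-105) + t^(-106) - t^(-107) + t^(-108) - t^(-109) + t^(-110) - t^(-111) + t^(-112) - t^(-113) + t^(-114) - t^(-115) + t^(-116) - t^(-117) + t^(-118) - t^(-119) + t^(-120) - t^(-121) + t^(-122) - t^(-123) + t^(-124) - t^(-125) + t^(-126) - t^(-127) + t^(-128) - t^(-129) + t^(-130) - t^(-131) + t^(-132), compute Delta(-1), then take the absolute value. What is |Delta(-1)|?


Step 1: The polynomial has 265 terms with alternating signs, exponents from 132 down to -132.
Step 2: Substitute t = -1. The i-th term has coefficient (-1)^i and exponent (m-i),
  so its value is (-1)^i * (-1)^(m-i) = (-1)^m = 1 for every i.
Step 3: All 265 terms equal 1, so Delta(-1) = 265 * (1) = 265
Step 4: |Delta(-1)| = 265

265


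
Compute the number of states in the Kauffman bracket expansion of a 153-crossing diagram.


Each crossing contributes 2 choices (A-smoothing or B-smoothing).
Total states = 2^153 = 11417981541647679048466287755595961091061972992

11417981541647679048466287755595961091061972992


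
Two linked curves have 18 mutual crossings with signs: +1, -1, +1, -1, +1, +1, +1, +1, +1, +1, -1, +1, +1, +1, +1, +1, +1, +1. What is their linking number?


Step 1: Count positive crossings: 15
Step 2: Count negative crossings: 3
Step 3: Sum of signs = 15 - 3 = 12
Step 4: Linking number = sum/2 = 12/2 = 6

6


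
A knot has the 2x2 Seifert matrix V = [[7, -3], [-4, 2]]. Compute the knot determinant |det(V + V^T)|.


Step 1: Form V + V^T where V = [[7, -3], [-4, 2]]
  V^T = [[7, -4], [-3, 2]]
  V + V^T = [[14, -7], [-7, 4]]
Step 2: det(V + V^T) = 14*4 - (-7)*(-7)
  = 56 - 49 = 7
Step 3: Knot determinant = |det(V + V^T)| = |7| = 7

7


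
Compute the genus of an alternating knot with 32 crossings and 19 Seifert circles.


For alternating knots, g = (c - s + 1)/2.
= (32 - 19 + 1)/2
= 14/2 = 7

7


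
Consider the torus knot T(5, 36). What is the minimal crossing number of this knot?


For a torus knot T(p, q) with gcd(p,q)=1,
the crossing number is min(p*(q-1), q*(p-1)).
p*(q-1) = 5*35 = 175
q*(p-1) = 36*4 = 144
min(175, 144) = 144

144


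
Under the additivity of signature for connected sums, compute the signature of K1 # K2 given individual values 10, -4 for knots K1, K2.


The signature is additive under connected sum.
signature(K1 # K2) = (10) + (-4)
= 6

6


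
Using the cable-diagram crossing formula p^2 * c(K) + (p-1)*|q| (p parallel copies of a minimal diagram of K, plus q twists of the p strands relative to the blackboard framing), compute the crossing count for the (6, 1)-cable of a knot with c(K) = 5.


Step 1: Each of the c(K) crossings of the companion diagram becomes p*p = p^2 crossings among the p parallel strands, and each of the |q| twists s_1 s_2 ... s_(p-1) adds (p-1) crossings.
  Crossings = p^2 * c(K) + (p-1)*|q|
Step 2: = 6^2 * 5 + (6-1)*1
Step 3: = 36*5 + 5*1
Step 4: = 180 + 5 = 185

185


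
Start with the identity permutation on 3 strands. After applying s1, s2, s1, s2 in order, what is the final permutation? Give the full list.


Starting with identity [1, 2, 3].
Apply generators in sequence:
  After s1: [2, 1, 3]
  After s2: [2, 3, 1]
  After s1: [3, 2, 1]
  After s2: [3, 1, 2]
Final permutation: [3, 1, 2]

[3, 1, 2]


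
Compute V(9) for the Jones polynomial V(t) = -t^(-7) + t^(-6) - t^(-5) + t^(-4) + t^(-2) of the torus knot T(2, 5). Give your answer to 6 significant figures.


Substituting t = 9 into V(t) = -t^(-7) + t^(-6) - t^(-5) + t^(-4) + t^(-2):
  (-)t^(-7) = -2.09075e-07
  (+)t^(-6) = 1.88168e-06
  (-)t^(-5) = -1.69351e-05
  (+)t^(-4) = 0.000152416
  (+)t^(-2) = 0.0123457
Sum = (-2.09075e-07) + (1.88168e-06) + (-1.69351e-05) + (0.000152416) + (0.0123457)
= 0.01248283232
Rounded to 6 significant figures: 0.0124828

0.0124828


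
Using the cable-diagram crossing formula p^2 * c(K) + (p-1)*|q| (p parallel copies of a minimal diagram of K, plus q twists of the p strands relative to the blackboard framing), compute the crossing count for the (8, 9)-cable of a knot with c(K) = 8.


Step 1: Each of the c(K) crossings of the companion diagram becomes p*p = p^2 crossings among the p parallel strands, and each of the |q| twists s_1 s_2 ... s_(p-1) adds (p-1) crossings.
  Crossings = p^2 * c(K) + (p-1)*|q|
Step 2: = 8^2 * 8 + (8-1)*9
Step 3: = 64*8 + 7*9
Step 4: = 512 + 63 = 575

575


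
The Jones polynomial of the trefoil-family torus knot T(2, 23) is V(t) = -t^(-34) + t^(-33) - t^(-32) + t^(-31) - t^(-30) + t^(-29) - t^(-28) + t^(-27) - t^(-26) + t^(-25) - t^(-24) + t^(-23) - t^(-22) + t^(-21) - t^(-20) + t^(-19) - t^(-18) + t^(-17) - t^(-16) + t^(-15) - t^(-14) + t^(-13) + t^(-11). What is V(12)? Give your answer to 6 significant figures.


Substituting t = 12 into V(t) = -t^(-34) + t^(-33) - t^(-32) + t^(-31) - t^(-30) + t^(-29) - t^(-28) + t^(-27) - t^(-26) + t^(-25) - t^(-24) + t^(-23) - t^(-22) + t^(-21) - t^(-20) + t^(-19) - t^(-18) + t^(-17) - t^(-16) + t^(-15) - t^(-14) + t^(-13) + t^(-11):
  (-)t^(-34) = -2.0316e-37
  (+)t^(-33) = 2.43792e-36
  (-)t^(-32) = -2.9255e-35
  (+)t^(-31) = 3.5106e-34
  (-)t^(-30) = -4.21272e-33
  (+)t^(-29) = 5.05526e-32
  (-)t^(-28) = -6.06632e-31
  (+)t^(-27) = 7.27958e-30
  (-)t^(-26) = -8.7355e-29
  (+)t^(-25) = 1.04826e-27
  (-)t^(-24) = -1.25791e-26
  (+)t^(-23) = 1.50949e-25
  (-)t^(-22) = -1.81139e-24
  (+)t^(-21) = 2.17367e-23
  (-)t^(-20) = -2.60841e-22
  (+)t^(-19) = 3.13009e-21
  (-)t^(-18) = -3.7561e-20
  (+)t^(-17) = 4.50732e-19
  (-)t^(-16) = -5.40879e-18
  (+)t^(-15) = 6.49055e-17
  (-)t^(-14) = -7.78866e-16
  (+)t^(-13) = 9.34639e-15
  (+)t^(-11) = 1.34588e-12
Sum = (-2.0316e-37) + (2.43792e-36) + (-2.9255e-35) + (3.5106e-34) + (-4.21272e-33) + (5.05526e-32) + (-6.06632e-31) + (7.27958e-30) + (-8.7355e-29) + (1.04826e-27) + (-1.25791e-26) + (1.50949e-25) + (-1.81139e-24) + (2.17367e-23) + (-2.60841e-22) + (3.13009e-21) + (-3.7561e-20) + (4.50732e-19) + (-5.40879e-18) + (6.49055e-17) + (-7.78866e-16) + (9.34639e-15) + (1.34588e-12)
= 1.354507292e-12
Rounded to 6 significant figures: 1.35451e-12

1.35451e-12


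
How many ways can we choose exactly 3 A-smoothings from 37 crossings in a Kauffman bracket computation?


We choose which 3 of 37 crossings get A-smoothings.
C(37, 3) = 37! / (3! * 34!)
= 7770

7770


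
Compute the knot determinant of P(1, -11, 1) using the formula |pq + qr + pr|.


Step 1: Compute pq + qr + pr.
pq = 1*(-11) = -11
qr = (-11)*1 = -11
pr = 1*1 = 1
pq + qr + pr = -11 + (-11) + 1 = -21
Step 2: Take absolute value.
det(P(1,-11,1)) = |-21| = 21

21


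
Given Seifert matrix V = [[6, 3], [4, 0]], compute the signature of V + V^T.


Step 1: V + V^T = [[12, 7], [7, 0]]
Step 2: trace = 12, det = -49
Step 3: Discriminant = 12^2 - 4*(-49) = 340
Step 4: Eigenvalues: 15.2195, -3.21954
Step 5: Signature = (# positive eigenvalues) - (# negative eigenvalues) = 0

0


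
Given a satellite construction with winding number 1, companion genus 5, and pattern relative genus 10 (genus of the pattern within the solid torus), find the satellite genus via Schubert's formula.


Schubert: g(satellite) = g_rel(pattern) + |winding| * g(companion),
where g_rel(pattern) is the genus of the pattern relative to the solid torus.
= 10 + 1 * 5
= 10 + 5 = 15

15


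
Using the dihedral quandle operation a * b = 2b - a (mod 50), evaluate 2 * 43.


2 * 43 = 2*43 - 2 mod 50
= 86 - 2 mod 50
= 84 mod 50 = 34

34


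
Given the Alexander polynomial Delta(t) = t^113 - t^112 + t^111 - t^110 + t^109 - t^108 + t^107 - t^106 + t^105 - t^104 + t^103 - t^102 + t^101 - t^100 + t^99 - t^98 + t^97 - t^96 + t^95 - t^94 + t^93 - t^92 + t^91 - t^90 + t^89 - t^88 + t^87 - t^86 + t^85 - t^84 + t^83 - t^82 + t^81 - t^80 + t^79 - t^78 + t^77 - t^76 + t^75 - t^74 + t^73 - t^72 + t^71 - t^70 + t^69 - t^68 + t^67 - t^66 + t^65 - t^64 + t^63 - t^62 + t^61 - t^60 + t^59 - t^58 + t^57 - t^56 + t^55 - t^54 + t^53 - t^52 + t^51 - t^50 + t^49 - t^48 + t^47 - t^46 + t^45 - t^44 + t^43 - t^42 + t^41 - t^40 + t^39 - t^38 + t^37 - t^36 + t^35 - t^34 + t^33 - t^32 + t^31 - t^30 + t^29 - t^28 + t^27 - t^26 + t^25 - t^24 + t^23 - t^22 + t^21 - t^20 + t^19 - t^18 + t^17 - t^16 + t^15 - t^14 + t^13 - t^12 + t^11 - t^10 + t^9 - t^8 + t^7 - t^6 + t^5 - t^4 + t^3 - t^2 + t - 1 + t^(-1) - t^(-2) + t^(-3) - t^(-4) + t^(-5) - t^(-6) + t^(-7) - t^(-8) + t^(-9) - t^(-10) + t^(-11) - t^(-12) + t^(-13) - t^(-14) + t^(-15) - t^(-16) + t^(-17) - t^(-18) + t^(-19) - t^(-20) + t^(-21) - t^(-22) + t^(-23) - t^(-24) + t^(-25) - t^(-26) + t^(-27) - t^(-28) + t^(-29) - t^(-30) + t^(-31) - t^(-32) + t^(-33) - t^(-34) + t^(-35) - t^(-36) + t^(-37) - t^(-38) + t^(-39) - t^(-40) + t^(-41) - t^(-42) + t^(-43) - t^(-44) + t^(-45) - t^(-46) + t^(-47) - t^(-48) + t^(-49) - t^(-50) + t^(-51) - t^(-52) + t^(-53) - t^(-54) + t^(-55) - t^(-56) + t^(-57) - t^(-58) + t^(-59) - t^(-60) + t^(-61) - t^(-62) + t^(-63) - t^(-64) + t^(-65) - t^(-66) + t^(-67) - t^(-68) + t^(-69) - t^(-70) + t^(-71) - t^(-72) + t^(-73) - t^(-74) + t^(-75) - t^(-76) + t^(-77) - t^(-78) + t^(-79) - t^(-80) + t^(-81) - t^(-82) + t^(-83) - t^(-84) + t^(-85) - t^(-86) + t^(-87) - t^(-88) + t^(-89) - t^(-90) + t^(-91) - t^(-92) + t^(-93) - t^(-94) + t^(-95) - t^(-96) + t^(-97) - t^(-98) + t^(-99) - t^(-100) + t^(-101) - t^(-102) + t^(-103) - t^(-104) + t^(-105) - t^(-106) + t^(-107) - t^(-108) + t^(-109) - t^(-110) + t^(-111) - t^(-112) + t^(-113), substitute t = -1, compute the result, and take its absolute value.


Step 1: The polynomial has 227 terms with alternating signs, exponents from 113 down to -113.
Step 2: Substitute t = -1. The i-th term has coefficient (-1)^i and exponent (m-i),
  so its value is (-1)^i * (-1)^(m-i) = (-1)^m = -1 for every i.
Step 3: All 227 terms equal -1, so Delta(-1) = 227 * (-1) = -227
Step 4: |Delta(-1)| = 227

227
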